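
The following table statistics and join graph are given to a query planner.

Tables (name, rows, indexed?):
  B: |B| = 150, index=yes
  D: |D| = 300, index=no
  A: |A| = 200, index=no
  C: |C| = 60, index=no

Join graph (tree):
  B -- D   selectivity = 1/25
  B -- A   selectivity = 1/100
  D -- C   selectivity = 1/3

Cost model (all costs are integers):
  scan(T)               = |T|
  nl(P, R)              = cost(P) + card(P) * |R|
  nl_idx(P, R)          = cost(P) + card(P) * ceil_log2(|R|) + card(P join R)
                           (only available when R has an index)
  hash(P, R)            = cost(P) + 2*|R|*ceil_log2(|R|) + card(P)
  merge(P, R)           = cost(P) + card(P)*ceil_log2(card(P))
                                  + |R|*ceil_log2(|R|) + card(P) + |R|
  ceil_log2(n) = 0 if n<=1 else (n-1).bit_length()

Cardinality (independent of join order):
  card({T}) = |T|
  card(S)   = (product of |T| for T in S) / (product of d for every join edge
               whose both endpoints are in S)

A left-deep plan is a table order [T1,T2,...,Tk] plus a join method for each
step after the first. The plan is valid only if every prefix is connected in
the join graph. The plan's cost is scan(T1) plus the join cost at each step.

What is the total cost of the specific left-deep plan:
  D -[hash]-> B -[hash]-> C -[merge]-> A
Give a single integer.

step 1: scan D: cost=300, card=300
step 2: join B via hash
    card(P join B) = 300*150/(25) = 1800
    cost = 300 + 2*150*8 + 300 = 3000
step 3: join C via hash
    card(P join C) = 1800*60/(3) = 36000
    cost = 3000 + 2*60*6 + 1800 = 5520
step 4: join A via merge
    card(P join A) = 36000*200/(100) = 72000
    cost = 5520 + 36000*16 + 200*8 + 36000 + 200 = 619320

619320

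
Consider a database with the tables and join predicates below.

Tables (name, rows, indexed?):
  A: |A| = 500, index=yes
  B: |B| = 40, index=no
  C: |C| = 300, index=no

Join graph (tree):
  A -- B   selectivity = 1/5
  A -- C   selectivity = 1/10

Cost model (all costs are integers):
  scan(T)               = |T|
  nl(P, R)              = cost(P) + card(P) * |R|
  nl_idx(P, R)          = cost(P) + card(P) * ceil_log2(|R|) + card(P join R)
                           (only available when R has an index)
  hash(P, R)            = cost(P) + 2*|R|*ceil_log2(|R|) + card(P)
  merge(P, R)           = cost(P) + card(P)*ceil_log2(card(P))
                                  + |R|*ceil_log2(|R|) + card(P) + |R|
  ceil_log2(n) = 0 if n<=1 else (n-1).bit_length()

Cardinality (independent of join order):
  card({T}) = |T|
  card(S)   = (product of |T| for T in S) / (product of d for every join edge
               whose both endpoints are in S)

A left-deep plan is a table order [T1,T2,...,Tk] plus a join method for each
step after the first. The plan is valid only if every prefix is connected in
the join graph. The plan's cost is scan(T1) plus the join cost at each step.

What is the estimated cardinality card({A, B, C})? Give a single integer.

Tables in S: A(500), B(40), C(300)
Edges inside S: A-B(d=5), A-C(d=10)
numerator = 500 * 40 * 300 = 6000000
denominator = 5 * 10 = 50
card(S) = 6000000 / 50 = 120000

120000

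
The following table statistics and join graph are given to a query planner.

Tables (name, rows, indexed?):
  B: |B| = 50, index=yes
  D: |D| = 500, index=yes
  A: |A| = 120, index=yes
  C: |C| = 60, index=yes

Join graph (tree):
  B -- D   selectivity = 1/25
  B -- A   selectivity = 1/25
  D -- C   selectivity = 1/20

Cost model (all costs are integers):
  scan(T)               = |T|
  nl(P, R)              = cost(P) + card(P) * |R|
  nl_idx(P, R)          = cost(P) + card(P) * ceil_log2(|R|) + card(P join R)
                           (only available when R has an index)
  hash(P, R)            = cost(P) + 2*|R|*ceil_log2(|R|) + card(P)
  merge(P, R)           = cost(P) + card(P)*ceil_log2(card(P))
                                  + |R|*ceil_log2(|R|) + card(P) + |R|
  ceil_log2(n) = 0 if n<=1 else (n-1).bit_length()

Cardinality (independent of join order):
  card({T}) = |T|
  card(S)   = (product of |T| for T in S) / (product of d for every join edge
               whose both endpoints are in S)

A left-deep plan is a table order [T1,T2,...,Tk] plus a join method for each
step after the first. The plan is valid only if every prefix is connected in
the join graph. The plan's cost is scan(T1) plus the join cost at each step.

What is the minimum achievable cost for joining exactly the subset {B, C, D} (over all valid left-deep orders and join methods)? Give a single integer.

3220

Selinger DP over subsets of {B,C,D}:
  {B}: scan cost=50, card=50
  {D}: scan cost=500, card=500
  {C}: scan cost=60, card=60
  {BD}: card=1000; try (D,nl_idx)→1500, (B,hash)→1600, (B,nl_idx)→4500, (D,merge)→5400, (B,merge)→5850, (D,hash)→9100 …(+2); best=1500 via (D,nl_idx)
  {CD}: card=1500; try (C,hash)→1720, (D,nl_idx)→2100, (C,nl_idx)→5000, (D,merge)→5480, (C,merge)→5920, (D,hash)→9120 …(+2); best=1720 via (C,hash)
  {BCD}: card=3000; try (C,hash)→3220, (B,hash)→3820, (C,nl_idx)→10500, (C,merge)→12920, (B,nl_idx)→13720, (B,merge)→20070 …(+2); best=3220 via (C,hash)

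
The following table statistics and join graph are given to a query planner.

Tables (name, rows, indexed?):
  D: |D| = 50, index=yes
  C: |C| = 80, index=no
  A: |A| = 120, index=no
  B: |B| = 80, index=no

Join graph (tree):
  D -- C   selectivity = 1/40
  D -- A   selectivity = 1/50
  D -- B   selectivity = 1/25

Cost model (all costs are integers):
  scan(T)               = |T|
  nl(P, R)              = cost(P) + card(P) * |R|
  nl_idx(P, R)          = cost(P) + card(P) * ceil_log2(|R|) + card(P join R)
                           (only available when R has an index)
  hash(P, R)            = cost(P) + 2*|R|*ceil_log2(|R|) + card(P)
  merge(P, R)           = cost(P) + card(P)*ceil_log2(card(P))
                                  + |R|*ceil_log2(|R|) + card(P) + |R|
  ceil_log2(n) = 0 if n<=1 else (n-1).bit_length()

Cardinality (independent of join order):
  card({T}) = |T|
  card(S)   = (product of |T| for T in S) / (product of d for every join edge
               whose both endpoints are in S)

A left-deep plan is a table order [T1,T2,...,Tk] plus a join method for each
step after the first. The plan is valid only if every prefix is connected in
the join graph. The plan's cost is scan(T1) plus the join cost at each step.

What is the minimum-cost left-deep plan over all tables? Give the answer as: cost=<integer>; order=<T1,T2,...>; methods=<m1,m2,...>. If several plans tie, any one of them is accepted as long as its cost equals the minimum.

cost=3440; order=A,D,C,B; methods=hash,hash,hash

Selinger DP (subsets sized 1..n):
  {D}: scan cost=50, card=50
  {C}: scan cost=80, card=80
  {A}: scan cost=120, card=120
  {B}: scan cost=80, card=80
  {CD}: card=100; try (D,nl_idx)→660, (D,hash)→760, (C,merge)→1040, (D,merge)→1070, (C,hash)→1220, (C,nl)→4050 …(+1); best=660 via (D,nl_idx)
  {AD}: card=120; try (D,hash)→840, (D,nl_idx)→960, (A,merge)→1360, (D,merge)→1430, (A,hash)→1780, (A,nl)→6050 …(+1); best=840 via (D,hash)
  {BD}: card=160; try (D,nl_idx)→720, (D,hash)→760, (B,merge)→1040, (D,merge)→1070, (B,hash)→1220, (B,nl)→4050 …(+1); best=720 via (D,nl_idx)
  {ACD}: card=240; try (C,hash)→2080, (A,merge)→2420, (C,merge)→2440, (A,hash)→2440, (C,nl)→10440, (A,nl)→12660; best=2080 via (C,hash)
  {BCD}: card=320; try (B,hash)→1880, (C,hash)→2000, (B,merge)→2100, (C,merge)→2800, (B,nl)→8660, (C,nl)→13520; best=1880 via (B,hash)
  {ABD}: card=384; try (B,hash)→2080, (B,merge)→2440, (A,hash)→2560, (A,merge)→3120, (B,nl)→10440, (A,nl)→19920; best=2080 via (B,hash)
  {ABCD}: card=768; try (B,hash)→3440, (C,hash)→3584, (A,hash)→3880, (B,merge)→4880, (A,merge)→6040, (C,merge)→6560 …(+3); best=3440 via (B,hash)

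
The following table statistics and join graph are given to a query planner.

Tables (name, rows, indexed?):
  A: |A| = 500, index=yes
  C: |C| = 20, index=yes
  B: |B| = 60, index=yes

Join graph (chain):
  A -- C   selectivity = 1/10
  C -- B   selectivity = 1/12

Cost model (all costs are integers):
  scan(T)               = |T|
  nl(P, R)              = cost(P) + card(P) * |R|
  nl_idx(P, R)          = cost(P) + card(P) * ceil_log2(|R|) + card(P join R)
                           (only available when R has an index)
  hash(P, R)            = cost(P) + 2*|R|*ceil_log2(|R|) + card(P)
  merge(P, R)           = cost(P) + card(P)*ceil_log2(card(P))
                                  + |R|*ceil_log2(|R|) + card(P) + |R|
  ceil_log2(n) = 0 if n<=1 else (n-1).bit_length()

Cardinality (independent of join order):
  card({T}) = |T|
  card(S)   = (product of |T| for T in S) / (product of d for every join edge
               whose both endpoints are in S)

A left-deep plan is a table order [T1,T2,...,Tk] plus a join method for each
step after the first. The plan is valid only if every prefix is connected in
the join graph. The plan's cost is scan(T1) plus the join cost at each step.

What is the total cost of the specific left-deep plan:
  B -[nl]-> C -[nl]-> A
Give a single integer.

step 1: scan B: cost=60, card=60
step 2: join C via nl
    card(P join C) = 60*20/(12) = 100
    cost = 60 + 60*20 = 1260
step 3: join A via nl
    card(P join A) = 100*500/(10) = 5000
    cost = 1260 + 100*500 = 51260

51260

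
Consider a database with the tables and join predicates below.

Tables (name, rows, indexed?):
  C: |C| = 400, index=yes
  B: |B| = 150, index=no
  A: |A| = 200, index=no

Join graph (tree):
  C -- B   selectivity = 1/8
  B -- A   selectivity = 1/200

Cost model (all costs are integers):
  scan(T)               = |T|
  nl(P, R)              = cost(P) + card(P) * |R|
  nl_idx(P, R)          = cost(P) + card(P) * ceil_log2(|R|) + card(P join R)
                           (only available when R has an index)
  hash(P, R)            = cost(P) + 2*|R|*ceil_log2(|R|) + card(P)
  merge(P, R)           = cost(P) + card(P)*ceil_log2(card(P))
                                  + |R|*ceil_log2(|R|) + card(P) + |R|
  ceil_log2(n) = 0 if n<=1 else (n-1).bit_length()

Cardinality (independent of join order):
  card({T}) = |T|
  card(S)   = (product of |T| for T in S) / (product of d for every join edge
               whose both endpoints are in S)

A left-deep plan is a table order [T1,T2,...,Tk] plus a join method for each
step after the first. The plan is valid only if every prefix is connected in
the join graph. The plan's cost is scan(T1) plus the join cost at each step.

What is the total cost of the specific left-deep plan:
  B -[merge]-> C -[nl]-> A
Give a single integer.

1505500

step 1: scan B: cost=150, card=150
step 2: join C via merge
    card(P join C) = 150*400/(8) = 7500
    cost = 150 + 150*8 + 400*9 + 150 + 400 = 5500
step 3: join A via nl
    card(P join A) = 7500*200/(200) = 7500
    cost = 5500 + 7500*200 = 1505500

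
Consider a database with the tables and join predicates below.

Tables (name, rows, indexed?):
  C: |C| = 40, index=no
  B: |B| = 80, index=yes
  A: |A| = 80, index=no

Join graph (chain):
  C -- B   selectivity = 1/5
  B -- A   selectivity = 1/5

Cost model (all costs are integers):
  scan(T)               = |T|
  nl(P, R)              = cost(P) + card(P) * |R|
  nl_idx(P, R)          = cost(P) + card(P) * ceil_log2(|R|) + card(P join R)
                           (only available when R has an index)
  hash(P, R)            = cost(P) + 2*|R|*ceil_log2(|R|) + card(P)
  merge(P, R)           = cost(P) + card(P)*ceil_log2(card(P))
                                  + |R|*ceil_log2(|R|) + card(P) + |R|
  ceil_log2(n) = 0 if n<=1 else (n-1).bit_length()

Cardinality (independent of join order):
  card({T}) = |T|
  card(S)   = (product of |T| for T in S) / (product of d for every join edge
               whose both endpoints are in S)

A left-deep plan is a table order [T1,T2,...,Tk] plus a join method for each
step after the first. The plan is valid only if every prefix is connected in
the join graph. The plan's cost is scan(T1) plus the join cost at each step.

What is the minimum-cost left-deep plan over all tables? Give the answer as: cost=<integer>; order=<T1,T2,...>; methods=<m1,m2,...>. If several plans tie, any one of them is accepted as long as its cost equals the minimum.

Selinger DP (subsets sized 1..n):
  {C}: scan cost=40, card=40
  {B}: scan cost=80, card=80
  {A}: scan cost=80, card=80
  {BC}: card=640; try (C,hash)→640, (B,merge)→960, (B,nl_idx)→960, (C,merge)→1000, (B,hash)→1200, (B,nl)→3240 …(+1); best=640 via (C,hash)
  {AB}: card=1280; try (B,hash)→1280, (A,hash)→1280, (B,merge)→1360, (A,merge)→1360, (B,nl_idx)→1920, (B,nl)→6480 …(+1); best=1280 via (B,hash)
  {ABC}: card=10240; try (A,hash)→2400, (C,hash)→3040, (A,merge)→8320, (C,merge)→16920, (A,nl)→51840, (C,nl)→52480; best=2400 via (A,hash)

cost=2400; order=B,C,A; methods=hash,hash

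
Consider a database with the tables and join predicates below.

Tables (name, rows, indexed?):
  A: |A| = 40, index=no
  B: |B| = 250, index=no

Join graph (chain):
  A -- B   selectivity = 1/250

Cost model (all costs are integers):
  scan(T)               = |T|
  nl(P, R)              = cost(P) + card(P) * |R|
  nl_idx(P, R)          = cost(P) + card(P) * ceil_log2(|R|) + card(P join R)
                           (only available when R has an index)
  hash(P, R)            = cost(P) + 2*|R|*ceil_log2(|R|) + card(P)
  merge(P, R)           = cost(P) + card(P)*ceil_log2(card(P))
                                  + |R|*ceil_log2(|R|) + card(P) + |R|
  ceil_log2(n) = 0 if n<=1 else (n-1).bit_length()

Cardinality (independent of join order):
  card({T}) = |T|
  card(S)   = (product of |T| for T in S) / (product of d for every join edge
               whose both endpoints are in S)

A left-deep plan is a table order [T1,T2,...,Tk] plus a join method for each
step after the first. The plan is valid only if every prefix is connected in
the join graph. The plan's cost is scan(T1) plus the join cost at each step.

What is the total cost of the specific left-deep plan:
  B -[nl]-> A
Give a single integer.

10250

step 1: scan B: cost=250, card=250
step 2: join A via nl
    card(P join A) = 250*40/(250) = 40
    cost = 250 + 250*40 = 10250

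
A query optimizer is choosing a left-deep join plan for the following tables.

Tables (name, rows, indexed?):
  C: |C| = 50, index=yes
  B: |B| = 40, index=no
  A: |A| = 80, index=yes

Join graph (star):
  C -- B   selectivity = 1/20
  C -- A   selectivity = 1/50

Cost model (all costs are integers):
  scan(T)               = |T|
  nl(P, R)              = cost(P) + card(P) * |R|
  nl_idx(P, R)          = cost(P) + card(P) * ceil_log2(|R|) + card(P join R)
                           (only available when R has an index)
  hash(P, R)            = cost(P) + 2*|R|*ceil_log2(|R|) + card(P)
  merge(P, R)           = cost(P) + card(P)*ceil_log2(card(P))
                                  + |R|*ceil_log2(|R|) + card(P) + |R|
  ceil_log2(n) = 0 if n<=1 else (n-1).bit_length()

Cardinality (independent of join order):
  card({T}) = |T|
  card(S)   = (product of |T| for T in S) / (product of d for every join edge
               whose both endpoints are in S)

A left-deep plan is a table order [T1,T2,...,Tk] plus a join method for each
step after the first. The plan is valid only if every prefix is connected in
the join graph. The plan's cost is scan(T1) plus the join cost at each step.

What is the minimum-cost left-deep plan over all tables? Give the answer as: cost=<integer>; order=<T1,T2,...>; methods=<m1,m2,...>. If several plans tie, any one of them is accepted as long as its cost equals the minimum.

cost=1040; order=C,A,B; methods=nl_idx,hash

Selinger DP (subsets sized 1..n):
  {C}: scan cost=50, card=50
  {B}: scan cost=40, card=40
  {A}: scan cost=80, card=80
  {BC}: card=100; try (C,nl_idx)→380, (B,hash)→580, (C,merge)→670, (C,hash)→680, (B,merge)→680, (C,nl)→2040 …(+1); best=380 via (C,nl_idx)
  {AC}: card=80; try (A,nl_idx)→480, (C,nl_idx)→640, (C,hash)→760, (A,merge)→1040, (C,merge)→1070, (A,hash)→1220 …(+2); best=480 via (A,nl_idx)
  {ABC}: card=160; try (B,hash)→1040, (A,nl_idx)→1240, (B,merge)→1400, (A,hash)→1600, (A,merge)→1820, (B,nl)→3680 …(+1); best=1040 via (B,hash)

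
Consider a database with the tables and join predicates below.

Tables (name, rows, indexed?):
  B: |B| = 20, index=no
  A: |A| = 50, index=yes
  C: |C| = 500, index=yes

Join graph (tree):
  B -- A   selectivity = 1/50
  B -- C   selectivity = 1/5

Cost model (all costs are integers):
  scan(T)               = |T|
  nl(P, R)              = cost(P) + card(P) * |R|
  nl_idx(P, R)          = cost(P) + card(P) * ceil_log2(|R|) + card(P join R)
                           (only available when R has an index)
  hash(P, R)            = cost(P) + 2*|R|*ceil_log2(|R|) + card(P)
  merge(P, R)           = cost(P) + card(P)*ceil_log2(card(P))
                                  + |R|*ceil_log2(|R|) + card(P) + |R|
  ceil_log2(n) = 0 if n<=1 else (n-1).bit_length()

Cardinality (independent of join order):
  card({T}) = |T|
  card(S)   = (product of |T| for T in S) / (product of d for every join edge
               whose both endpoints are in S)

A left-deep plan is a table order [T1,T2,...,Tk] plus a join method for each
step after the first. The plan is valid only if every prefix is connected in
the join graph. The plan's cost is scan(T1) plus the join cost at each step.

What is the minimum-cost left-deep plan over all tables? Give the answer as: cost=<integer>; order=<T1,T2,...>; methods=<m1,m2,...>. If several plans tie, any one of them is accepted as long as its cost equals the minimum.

cost=2340; order=B,A,C; methods=nl_idx,nl_idx

Selinger DP (subsets sized 1..n):
  {B}: scan cost=20, card=20
  {A}: scan cost=50, card=50
  {C}: scan cost=500, card=500
  {AB}: card=20; try (A,nl_idx)→160, (B,hash)→300, (A,merge)→490, (B,merge)→520, (A,hash)→640, (A,nl)→1020 …(+1); best=160 via (A,nl_idx)
  {BC}: card=2000; try (B,hash)→1200, (C,nl_idx)→2200, (C,merge)→5140, (B,merge)→5620, (C,hash)→9040, (C,nl)→10020 …(+1); best=1200 via (B,hash)
  {ABC}: card=2000; try (C,nl_idx)→2340, (A,hash)→3800, (C,merge)→5280, (C,hash)→9180, (C,nl)→10160, (A,nl_idx)→15200 …(+2); best=2340 via (C,nl_idx)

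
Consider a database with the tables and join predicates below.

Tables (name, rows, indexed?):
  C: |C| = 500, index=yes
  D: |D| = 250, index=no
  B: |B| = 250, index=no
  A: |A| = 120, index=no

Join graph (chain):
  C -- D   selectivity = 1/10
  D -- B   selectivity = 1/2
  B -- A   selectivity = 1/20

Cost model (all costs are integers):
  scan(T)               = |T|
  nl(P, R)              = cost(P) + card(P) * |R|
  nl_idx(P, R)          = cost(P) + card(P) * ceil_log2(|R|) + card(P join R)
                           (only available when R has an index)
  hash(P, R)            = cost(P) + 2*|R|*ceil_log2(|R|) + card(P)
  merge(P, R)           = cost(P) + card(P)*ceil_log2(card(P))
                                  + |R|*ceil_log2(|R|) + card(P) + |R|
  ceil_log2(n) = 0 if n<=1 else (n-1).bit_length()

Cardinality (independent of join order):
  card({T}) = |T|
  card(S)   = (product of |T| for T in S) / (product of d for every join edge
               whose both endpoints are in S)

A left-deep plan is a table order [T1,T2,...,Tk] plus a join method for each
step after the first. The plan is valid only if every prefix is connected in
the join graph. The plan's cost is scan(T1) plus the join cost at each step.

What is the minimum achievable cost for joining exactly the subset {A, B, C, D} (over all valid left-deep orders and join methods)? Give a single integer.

Selinger DP over subsets of {A,B,C,D}:
  {C}: scan cost=500, card=500
  {D}: scan cost=250, card=250
  {B}: scan cost=250, card=250
  {A}: scan cost=120, card=120
  {CD}: card=12500; try (D,hash)→5000, (C,merge)→7500, (D,merge)→7750, (C,hash)→9500, (C,nl_idx)→15000, (C,nl)→125250 …(+1); best=5000 via (D,hash)
  {BD}: card=31250; try (D,hash)→4500, (B,hash)→4500, (D,merge)→4750, (B,merge)→4750, (D,nl)→62750, (B,nl)→62750; best=4500 via (D,hash)
  {AB}: card=1500; try (A,hash)→2180, (B,merge)→3330, (A,merge)→3460, (B,hash)→4240, (B,nl)→30120, (A,nl)→30250; best=2180 via (A,hash)
  {BCD}: card=1562500; try (B,hash)→21500, (C,hash)→44750, (B,merge)→194750, (C,merge)→509500, (C,nl_idx)→1848250, (B,nl)→3130000 …(+1); best=21500 via (B,hash)
  {ABD}: card=187500; try (D,hash)→7680, (D,merge)→22430, (A,hash)→37430, (D,nl)→377180, (A,merge)→505460, (A,nl)→3754500; best=7680 via (D,hash)
  {ABCD}: card=9375000; try (C,hash)→204180, (A,hash)→1585680, (C,merge)→3575180, (C,nl_idx)→11070180, (A,merge)→34397460, (C,nl)→93757680 …(+1); best=204180 via (C,hash)

204180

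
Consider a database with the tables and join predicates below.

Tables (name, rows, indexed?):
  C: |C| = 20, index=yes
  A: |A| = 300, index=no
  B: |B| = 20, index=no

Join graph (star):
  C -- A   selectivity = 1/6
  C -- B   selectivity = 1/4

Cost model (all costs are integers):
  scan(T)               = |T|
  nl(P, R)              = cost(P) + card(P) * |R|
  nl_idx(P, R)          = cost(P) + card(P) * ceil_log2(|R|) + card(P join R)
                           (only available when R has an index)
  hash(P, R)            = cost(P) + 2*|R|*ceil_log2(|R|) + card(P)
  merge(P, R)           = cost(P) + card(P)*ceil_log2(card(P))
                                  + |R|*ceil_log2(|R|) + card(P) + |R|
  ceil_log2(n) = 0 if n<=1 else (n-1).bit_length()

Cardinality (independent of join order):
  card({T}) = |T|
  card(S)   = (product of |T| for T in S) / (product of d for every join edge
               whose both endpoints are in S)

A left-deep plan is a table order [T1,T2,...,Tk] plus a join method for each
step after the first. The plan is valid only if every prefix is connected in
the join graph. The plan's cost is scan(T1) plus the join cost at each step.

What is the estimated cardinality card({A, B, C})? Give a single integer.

Tables in S: A(300), B(20), C(20)
Edges inside S: C-A(d=6), C-B(d=4)
numerator = 300 * 20 * 20 = 120000
denominator = 6 * 4 = 24
card(S) = 120000 / 24 = 5000

5000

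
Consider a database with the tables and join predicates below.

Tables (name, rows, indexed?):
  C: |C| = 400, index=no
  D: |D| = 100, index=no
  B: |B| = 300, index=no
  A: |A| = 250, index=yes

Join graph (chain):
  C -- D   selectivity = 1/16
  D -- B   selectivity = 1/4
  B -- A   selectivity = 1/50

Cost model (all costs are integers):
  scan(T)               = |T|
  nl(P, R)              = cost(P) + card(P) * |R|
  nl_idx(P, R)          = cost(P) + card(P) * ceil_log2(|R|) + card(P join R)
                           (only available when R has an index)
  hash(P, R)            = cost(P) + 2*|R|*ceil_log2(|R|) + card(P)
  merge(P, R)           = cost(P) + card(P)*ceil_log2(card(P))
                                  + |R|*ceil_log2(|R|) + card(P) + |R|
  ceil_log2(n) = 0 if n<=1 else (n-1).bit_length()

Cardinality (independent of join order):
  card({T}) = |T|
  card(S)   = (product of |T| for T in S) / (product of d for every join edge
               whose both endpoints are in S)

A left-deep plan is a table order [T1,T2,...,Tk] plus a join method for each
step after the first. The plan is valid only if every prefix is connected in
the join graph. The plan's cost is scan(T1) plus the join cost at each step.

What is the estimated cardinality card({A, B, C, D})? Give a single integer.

Tables in S: A(250), B(300), C(400), D(100)
Edges inside S: C-D(d=16), D-B(d=4), B-A(d=50)
numerator = 250 * 300 * 400 * 100 = 3000000000
denominator = 16 * 4 * 50 = 3200
card(S) = 3000000000 / 3200 = 937500

937500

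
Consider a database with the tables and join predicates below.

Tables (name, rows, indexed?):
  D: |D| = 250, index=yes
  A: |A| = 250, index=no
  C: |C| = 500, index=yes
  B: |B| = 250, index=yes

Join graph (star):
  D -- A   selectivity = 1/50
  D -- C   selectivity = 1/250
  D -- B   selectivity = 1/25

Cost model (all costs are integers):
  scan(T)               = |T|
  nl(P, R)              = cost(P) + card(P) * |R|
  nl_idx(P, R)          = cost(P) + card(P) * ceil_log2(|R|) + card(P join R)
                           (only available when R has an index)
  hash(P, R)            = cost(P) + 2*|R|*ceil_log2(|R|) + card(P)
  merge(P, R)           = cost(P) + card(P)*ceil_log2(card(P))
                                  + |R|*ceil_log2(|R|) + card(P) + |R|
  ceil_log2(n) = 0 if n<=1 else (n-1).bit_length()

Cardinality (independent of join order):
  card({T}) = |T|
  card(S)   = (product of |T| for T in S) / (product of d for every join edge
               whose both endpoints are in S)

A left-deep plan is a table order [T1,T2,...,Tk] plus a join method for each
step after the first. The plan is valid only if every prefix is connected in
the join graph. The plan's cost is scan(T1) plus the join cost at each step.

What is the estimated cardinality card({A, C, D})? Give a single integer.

Tables in S: A(250), C(500), D(250)
Edges inside S: D-A(d=50), D-C(d=250)
numerator = 250 * 500 * 250 = 31250000
denominator = 50 * 250 = 12500
card(S) = 31250000 / 12500 = 2500

2500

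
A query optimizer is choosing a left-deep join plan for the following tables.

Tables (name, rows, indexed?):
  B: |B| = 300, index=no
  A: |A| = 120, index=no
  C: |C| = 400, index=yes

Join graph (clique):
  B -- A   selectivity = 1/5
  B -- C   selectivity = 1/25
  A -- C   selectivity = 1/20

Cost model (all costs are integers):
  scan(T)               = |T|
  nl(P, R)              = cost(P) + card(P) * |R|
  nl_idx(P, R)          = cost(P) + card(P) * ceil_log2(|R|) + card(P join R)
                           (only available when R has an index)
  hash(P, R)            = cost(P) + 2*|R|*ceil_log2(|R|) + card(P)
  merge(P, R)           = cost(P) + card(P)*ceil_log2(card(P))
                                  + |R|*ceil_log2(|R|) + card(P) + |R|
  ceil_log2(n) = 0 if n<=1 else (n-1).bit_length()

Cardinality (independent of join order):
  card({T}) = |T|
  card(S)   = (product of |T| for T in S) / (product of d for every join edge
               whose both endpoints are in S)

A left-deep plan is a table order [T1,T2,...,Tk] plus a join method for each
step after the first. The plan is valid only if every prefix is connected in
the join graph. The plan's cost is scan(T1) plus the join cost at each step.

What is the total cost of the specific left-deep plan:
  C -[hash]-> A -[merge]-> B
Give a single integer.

36680

step 1: scan C: cost=400, card=400
step 2: join A via hash
    card(P join A) = 400*120/(20) = 2400
    cost = 400 + 2*120*7 + 400 = 2480
step 3: join B via merge
    card(P join B) = 2400*300/(5*25) = 5760
    cost = 2480 + 2400*12 + 300*9 + 2400 + 300 = 36680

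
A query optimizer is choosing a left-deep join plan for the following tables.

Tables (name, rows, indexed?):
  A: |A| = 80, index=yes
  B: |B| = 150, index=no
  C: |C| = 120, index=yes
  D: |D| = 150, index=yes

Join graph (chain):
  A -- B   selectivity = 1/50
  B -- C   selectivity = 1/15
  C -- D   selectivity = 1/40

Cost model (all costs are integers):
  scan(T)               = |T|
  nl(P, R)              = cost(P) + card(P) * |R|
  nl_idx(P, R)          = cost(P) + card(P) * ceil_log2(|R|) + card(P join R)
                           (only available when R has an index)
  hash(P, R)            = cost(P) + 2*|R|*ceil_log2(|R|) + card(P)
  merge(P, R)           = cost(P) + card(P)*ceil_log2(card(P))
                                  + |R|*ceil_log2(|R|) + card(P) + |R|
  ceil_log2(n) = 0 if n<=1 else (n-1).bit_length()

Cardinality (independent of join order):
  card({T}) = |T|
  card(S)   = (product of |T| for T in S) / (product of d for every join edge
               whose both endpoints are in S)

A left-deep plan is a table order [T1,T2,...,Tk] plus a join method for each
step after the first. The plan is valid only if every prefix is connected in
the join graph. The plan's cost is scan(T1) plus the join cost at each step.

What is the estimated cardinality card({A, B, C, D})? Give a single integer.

7200

Tables in S: A(80), B(150), C(120), D(150)
Edges inside S: A-B(d=50), B-C(d=15), C-D(d=40)
numerator = 80 * 150 * 120 * 150 = 216000000
denominator = 50 * 15 * 40 = 30000
card(S) = 216000000 / 30000 = 7200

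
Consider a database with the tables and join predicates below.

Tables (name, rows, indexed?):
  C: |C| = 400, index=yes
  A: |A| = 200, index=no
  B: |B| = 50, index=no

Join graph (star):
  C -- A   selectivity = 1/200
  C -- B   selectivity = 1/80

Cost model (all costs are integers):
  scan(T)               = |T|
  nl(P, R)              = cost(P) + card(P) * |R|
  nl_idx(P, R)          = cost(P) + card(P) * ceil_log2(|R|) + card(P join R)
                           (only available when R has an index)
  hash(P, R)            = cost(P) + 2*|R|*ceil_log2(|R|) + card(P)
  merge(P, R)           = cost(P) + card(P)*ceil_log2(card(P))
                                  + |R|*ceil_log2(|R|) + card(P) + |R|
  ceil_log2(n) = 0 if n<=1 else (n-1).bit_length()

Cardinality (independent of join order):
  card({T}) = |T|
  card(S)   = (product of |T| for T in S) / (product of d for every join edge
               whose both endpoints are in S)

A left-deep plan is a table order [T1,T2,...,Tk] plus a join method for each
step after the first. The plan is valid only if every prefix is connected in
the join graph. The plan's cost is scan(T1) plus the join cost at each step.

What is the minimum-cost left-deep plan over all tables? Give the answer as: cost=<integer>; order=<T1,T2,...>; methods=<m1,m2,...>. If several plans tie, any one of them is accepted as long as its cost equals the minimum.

Selinger DP (subsets sized 1..n):
  {C}: scan cost=400, card=400
  {A}: scan cost=200, card=200
  {B}: scan cost=50, card=50
  {AC}: card=400; try (C,nl_idx)→2400, (A,hash)→4000, (C,merge)→6000, (A,merge)→6200, (C,hash)→7600, (C,nl)→80200 …(+1); best=2400 via (C,nl_idx)
  {BC}: card=250; try (C,nl_idx)→750, (B,hash)→1400, (C,merge)→4400, (B,merge)→4750, (C,hash)→7300, (C,nl)→20050 …(+1); best=750 via (C,nl_idx)
  {ABC}: card=250; try (B,hash)→3400, (A,hash)→4200, (A,merge)→4800, (B,merge)→6750, (B,nl)→22400, (A,nl)→50750; best=3400 via (B,hash)

cost=3400; order=A,C,B; methods=nl_idx,hash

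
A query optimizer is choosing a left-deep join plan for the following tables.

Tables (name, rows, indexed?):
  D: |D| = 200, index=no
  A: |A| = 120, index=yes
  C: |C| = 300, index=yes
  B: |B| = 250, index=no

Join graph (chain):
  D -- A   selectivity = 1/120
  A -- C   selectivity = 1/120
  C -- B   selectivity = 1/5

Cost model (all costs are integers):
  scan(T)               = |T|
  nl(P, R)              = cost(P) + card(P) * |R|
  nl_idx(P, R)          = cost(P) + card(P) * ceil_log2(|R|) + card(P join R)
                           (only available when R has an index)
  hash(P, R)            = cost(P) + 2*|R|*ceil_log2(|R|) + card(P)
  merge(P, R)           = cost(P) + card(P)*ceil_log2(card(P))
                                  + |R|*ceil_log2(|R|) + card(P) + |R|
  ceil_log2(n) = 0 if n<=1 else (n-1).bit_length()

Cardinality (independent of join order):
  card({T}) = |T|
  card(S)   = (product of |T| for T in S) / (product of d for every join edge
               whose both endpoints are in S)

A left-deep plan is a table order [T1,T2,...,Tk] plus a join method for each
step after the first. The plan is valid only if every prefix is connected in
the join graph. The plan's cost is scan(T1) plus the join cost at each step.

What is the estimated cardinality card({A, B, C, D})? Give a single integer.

25000

Tables in S: A(120), B(250), C(300), D(200)
Edges inside S: D-A(d=120), A-C(d=120), C-B(d=5)
numerator = 120 * 250 * 300 * 200 = 1800000000
denominator = 120 * 120 * 5 = 72000
card(S) = 1800000000 / 72000 = 25000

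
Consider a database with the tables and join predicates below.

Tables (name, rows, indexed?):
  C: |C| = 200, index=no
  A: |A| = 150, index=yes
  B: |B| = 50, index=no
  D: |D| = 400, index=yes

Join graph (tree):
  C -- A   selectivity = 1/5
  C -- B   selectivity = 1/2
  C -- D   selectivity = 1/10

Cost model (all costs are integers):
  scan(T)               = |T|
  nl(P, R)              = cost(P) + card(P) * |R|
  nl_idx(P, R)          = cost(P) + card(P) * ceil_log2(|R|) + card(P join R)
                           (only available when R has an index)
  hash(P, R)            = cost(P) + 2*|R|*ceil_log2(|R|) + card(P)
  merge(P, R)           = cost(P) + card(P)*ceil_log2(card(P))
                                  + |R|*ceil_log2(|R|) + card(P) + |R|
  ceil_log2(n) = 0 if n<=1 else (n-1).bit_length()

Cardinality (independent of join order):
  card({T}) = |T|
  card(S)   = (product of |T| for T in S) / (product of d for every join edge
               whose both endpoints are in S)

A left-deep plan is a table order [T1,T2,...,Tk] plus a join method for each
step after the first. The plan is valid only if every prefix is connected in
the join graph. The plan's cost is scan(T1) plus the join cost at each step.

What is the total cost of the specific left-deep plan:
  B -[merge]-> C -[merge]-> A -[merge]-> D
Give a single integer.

2927550

step 1: scan B: cost=50, card=50
step 2: join C via merge
    card(P join C) = 50*200/(2) = 5000
    cost = 50 + 50*6 + 200*8 + 50 + 200 = 2200
step 3: join A via merge
    card(P join A) = 5000*150/(5) = 150000
    cost = 2200 + 5000*13 + 150*8 + 5000 + 150 = 73550
step 4: join D via merge
    card(P join D) = 150000*400/(10) = 6000000
    cost = 73550 + 150000*18 + 400*9 + 150000 + 400 = 2927550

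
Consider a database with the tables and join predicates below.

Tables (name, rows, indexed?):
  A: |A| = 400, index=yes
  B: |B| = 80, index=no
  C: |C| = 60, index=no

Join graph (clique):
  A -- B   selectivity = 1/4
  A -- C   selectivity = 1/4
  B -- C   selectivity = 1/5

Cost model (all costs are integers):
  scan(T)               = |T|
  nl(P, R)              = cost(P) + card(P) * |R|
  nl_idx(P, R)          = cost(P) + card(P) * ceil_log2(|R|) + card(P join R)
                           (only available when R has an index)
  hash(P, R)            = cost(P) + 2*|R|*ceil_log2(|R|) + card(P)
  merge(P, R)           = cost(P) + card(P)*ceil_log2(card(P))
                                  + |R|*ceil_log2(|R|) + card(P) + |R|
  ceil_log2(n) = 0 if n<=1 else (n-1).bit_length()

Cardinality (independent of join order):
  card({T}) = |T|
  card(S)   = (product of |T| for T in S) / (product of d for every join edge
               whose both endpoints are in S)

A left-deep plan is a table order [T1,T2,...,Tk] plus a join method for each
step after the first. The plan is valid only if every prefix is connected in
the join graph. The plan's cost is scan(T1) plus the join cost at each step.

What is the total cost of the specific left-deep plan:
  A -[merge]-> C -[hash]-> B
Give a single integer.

step 1: scan A: cost=400, card=400
step 2: join C via merge
    card(P join C) = 400*60/(4) = 6000
    cost = 400 + 400*9 + 60*6 + 400 + 60 = 4820
step 3: join B via hash
    card(P join B) = 6000*80/(4*5) = 24000
    cost = 4820 + 2*80*7 + 6000 = 11940

11940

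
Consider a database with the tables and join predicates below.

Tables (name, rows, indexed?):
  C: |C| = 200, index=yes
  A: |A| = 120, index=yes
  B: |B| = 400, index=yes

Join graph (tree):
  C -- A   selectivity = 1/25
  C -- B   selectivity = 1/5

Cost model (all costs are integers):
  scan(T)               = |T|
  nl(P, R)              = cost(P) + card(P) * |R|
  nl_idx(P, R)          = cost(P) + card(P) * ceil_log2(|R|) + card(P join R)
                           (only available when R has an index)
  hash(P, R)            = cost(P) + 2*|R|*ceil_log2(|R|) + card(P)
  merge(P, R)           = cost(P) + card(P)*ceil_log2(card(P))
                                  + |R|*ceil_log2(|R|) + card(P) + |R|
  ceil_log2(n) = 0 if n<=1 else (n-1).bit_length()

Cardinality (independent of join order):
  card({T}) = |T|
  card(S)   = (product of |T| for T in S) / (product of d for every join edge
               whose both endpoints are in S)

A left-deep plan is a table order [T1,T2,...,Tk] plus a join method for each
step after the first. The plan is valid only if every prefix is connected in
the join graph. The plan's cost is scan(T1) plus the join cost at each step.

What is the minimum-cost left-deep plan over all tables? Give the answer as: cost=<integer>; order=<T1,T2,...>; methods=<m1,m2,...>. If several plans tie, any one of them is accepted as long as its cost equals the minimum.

cost=10200; order=A,C,B; methods=nl_idx,hash

Selinger DP (subsets sized 1..n):
  {C}: scan cost=200, card=200
  {A}: scan cost=120, card=120
  {B}: scan cost=400, card=400
  {AC}: card=960; try (C,nl_idx)→2040, (A,hash)→2080, (A,nl_idx)→2560, (C,merge)→2880, (A,merge)→2960, (C,hash)→3440 …(+2); best=2040 via (C,nl_idx)
  {BC}: card=16000; try (C,hash)→4000, (B,merge)→6000, (C,merge)→6200, (B,hash)→7600, (B,nl_idx)→18000, (C,nl_idx)→19600 …(+2); best=4000 via (C,hash)
  {ABC}: card=76800; try (B,hash)→10200, (B,merge)→16600, (A,hash)→21680, (B,nl_idx)→87480, (A,nl_idx)→192800, (A,merge)→244960 …(+2); best=10200 via (B,hash)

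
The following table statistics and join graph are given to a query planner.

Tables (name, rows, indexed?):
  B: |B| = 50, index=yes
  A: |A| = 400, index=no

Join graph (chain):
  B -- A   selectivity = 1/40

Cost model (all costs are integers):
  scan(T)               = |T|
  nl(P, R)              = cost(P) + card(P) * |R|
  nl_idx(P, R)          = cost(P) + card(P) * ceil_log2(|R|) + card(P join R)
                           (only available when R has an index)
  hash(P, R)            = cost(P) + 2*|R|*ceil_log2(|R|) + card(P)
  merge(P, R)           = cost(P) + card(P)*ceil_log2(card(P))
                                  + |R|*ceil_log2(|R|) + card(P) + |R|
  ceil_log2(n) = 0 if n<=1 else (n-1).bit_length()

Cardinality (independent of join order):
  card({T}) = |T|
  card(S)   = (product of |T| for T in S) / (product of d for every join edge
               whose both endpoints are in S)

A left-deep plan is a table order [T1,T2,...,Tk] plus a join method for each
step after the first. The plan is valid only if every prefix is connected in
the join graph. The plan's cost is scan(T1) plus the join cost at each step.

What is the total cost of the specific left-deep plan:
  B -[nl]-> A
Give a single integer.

step 1: scan B: cost=50, card=50
step 2: join A via nl
    card(P join A) = 50*400/(40) = 500
    cost = 50 + 50*400 = 20050

20050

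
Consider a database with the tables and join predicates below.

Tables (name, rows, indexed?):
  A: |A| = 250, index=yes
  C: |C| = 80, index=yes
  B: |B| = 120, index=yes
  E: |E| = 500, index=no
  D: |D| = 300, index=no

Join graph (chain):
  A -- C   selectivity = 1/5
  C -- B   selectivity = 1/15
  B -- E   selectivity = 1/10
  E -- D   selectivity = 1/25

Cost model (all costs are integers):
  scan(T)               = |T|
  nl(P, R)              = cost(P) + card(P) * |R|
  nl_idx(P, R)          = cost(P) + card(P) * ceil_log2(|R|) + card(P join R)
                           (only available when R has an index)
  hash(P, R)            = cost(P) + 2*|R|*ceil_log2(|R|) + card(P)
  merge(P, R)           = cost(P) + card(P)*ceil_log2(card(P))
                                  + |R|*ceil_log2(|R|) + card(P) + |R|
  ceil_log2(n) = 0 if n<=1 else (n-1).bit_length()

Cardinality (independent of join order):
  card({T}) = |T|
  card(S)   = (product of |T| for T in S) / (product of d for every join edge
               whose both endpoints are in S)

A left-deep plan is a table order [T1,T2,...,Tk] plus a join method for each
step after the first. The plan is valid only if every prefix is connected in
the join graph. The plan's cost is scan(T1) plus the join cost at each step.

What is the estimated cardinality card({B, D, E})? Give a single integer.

Tables in S: B(120), D(300), E(500)
Edges inside S: B-E(d=10), E-D(d=25)
numerator = 120 * 300 * 500 = 18000000
denominator = 10 * 25 = 250
card(S) = 18000000 / 250 = 72000

72000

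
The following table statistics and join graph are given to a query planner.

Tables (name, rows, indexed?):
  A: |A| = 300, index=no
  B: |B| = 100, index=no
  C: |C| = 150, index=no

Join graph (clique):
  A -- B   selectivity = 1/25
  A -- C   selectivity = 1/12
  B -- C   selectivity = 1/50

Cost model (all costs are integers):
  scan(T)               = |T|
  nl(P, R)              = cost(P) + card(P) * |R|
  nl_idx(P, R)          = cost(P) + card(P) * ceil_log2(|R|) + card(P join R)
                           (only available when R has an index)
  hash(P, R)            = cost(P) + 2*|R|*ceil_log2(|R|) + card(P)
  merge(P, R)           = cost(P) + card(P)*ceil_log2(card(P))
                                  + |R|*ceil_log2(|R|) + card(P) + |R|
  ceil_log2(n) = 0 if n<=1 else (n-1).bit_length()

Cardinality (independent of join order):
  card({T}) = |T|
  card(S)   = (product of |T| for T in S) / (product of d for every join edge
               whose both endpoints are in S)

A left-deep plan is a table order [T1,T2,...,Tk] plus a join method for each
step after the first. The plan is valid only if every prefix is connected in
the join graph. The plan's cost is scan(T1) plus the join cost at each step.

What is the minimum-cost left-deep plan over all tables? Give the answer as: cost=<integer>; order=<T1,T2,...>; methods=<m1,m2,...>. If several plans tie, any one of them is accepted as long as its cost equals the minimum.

cost=5600; order=A,B,C; methods=hash,hash

Selinger DP (subsets sized 1..n):
  {A}: scan cost=300, card=300
  {B}: scan cost=100, card=100
  {C}: scan cost=150, card=150
  {AB}: card=1200; try (B,hash)→2000, (A,merge)→3900, (B,merge)→4100, (A,hash)→5600, (A,nl)→30100, (B,nl)→30300; best=2000 via (B,hash)
  {AC}: card=3750; try (C,hash)→3000, (A,merge)→4500, (C,merge)→4650, (A,hash)→5700, (A,nl)→45150, (C,nl)→45300; best=3000 via (C,hash)
  {BC}: card=300; try (B,hash)→1700, (C,merge)→2250, (B,merge)→2300, (C,hash)→2600, (C,nl)→15100, (B,nl)→15150; best=1700 via (B,hash)
  {ABC}: card=300; try (C,hash)→5600, (A,hash)→7400, (A,merge)→7700, (B,hash)→8150, (C,merge)→17750, (B,merge)→52550 …(+3); best=5600 via (C,hash)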